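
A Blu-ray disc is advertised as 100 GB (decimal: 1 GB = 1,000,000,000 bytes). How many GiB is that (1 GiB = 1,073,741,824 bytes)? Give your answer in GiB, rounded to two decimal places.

93.13 GiB

100 GB × 1,000,000,000 bytes/GB = 100,000,000,000 bytes
1 GiB = 1,073,741,824 bytes
100,000,000,000 / 1,073,741,824 = 93.13 GiB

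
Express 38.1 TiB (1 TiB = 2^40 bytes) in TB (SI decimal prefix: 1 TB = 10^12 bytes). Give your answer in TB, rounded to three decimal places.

41.891 TB

38.1 TiB × 1,099,511,627,776 bytes/TiB = 41,891,393,018,265.6 bytes
1 TB = 10^12 bytes = 1,000,000,000,000 bytes
41,891,393,018,265.6 / 1,000,000,000,000 = 41.891 TB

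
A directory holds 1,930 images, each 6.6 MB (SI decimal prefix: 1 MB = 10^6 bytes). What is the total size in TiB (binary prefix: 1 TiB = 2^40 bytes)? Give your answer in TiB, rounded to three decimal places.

0.012 TiB

Total = 1,930 × 6.6 MB = 12,738 MB
= 12,738 × 1,000,000 bytes = 12,738,000,000 bytes
1 TiB = 1,099,511,627,776 bytes
12,738,000,000 / 1,099,511,627,776 = 0.012 TiB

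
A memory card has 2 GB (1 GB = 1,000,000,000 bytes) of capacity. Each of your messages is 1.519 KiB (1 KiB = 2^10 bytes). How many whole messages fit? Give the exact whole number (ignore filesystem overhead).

1,285,796

Capacity: 2 GB = 2,000,000,000 bytes
Per item: 1.519 KiB = 1,555.456 bytes
⌊2,000,000,000 / 1,555.456⌋ = 1,285,796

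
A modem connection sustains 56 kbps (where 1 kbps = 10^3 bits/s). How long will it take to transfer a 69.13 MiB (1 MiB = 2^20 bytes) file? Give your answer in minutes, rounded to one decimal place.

69.13 MiB = 72,488,058.88 bytes = 579,904,471.04 bits
56 kbps = 56,000 bits/s
time = 579,904,471.04 / 56,000 = 10,355.44 s
10,355.44 s / 60 = 172.6 minutes

172.6 minutes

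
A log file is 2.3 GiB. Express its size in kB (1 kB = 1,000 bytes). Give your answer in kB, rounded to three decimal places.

2,469,606.195 kB

2.3 GiB = 2.3 × 2^30 bytes = 2,469,606,195.2 bytes
1 kB = 1,000 bytes
2,469,606,195.2 / 1,000 = 2,469,606.195 kB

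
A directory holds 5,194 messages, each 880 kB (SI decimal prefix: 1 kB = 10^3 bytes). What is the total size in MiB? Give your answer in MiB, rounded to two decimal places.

4,358.98 MiB

Total = 5,194 × 880 kB = 4,570,720 kB
= 4,570,720 × 1,000 bytes = 4,570,720,000 bytes
1 MiB = 1,048,576 bytes
4,570,720,000 / 1,048,576 = 4,358.98 MiB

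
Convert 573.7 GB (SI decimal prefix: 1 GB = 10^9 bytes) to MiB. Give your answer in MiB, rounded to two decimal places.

573.7 GB × 1,000,000,000 bytes/GB = 573,700,000,000 bytes
1 MiB = 2^20 bytes = 1,048,576 bytes
573,700,000,000 / 1,048,576 = 547,122.96 MiB

547,122.96 MiB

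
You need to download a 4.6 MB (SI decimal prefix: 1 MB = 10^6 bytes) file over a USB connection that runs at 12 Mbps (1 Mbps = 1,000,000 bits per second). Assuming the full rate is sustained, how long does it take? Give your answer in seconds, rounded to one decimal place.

4.6 MB = 4,600,000 bytes = 36,800,000 bits
12 Mbps = 12,000,000 bits/s
time = 36,800,000 / 12,000,000 = 3.1 s

3.1 seconds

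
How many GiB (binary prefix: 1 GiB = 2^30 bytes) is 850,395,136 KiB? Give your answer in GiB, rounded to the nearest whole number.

850,395,136 KiB × 1,024 bytes/KiB = 870,804,619,264 bytes
1 GiB = 1,073,741,824 bytes
870,804,619,264 / 1,073,741,824 = 811 GiB

811 GiB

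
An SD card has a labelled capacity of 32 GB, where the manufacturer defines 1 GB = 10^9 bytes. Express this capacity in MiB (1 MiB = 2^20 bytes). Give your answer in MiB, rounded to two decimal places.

32 GB = 32 × 10^9 bytes = 32,000,000,000 bytes
1 MiB = 1,048,576 bytes
32,000,000,000 / 1,048,576 = 30,517.58 MiB

30,517.58 MiB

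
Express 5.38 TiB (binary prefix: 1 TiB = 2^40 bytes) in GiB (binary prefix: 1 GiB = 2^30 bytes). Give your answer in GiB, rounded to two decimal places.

5,509.12 GiB

5.38 TiB = 5.38 × 2^40 bytes = 5,915,372,557,434.88 bytes
1 GiB = 1,073,741,824 bytes
5,915,372,557,434.88 / 1,073,741,824 = 5,509.12 GiB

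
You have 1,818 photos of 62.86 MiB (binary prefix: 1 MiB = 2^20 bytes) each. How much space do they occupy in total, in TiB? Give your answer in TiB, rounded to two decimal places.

0.11 TiB

Total = 1,818 × 62.86 MiB = 114279.48 MiB
= 114279.48 × 1,048,576 bytes = 119,830,720,020.48 bytes
1 TiB = 1,099,511,627,776 bytes
119,830,720,020.48 / 1,099,511,627,776 = 0.11 TiB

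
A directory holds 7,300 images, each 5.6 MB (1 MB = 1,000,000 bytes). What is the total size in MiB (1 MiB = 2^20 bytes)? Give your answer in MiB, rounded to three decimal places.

Total = 7,300 × 5.6 MB = 40,880 MB
= 40,880 × 1,000,000 bytes = 40,880,000,000 bytes
1 MiB = 1,048,576 bytes
40,880,000,000 / 1,048,576 = 38,986.206 MiB

38,986.206 MiB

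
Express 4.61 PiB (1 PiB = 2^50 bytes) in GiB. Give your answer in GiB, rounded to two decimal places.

4,833,935.36 GiB

4.61 PiB × 1,125,899,906,842,624 bytes/PiB = 5,190,398,570,544,496.64 bytes
1 GiB = 2^30 bytes = 1,073,741,824 bytes
5,190,398,570,544,496.64 / 1,073,741,824 = 4,833,935.36 GiB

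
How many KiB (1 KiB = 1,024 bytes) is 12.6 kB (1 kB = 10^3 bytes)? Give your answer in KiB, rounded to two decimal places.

12.6 kB = 12.6 × 10^3 bytes = 12,600 bytes
1 KiB = 2^10 bytes = 1,024 bytes
12,600 / 1,024 = 12.30 KiB

12.30 KiB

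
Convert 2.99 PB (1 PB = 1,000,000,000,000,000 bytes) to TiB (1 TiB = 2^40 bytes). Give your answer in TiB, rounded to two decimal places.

2.99 PB = 2.99 × 10^15 bytes = 2,990,000,000,000,000 bytes
1 TiB = 1,099,511,627,776 bytes
2,990,000,000,000,000 / 1,099,511,627,776 = 2,719.39 TiB

2,719.39 TiB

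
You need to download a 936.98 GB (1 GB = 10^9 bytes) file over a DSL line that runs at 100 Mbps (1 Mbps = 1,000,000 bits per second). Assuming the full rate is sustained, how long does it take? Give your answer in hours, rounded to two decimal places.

20.82 hours

936.98 GB = 936,980,000,000 bytes = 7,495,840,000,000 bits
100 Mbps = 100,000,000 bits/s
time = 7,495,840,000,000 / 100,000,000 = 74,958.4000 s
74,958.4000 s / 3600 = 20.82 hours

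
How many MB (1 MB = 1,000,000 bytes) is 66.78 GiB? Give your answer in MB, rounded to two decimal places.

66.78 GiB × 1,073,741,824 bytes/GiB = 71,704,479,006.72 bytes
1 MB = 1,000,000 bytes
71,704,479,006.72 / 1,000,000 = 71,704.48 MB

71,704.48 MB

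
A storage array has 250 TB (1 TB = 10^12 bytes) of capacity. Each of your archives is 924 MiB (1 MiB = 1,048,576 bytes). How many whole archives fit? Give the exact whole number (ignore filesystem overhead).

258,028

Capacity: 250 TB = 250,000,000,000,000 bytes
Per item: 924 MiB = 968,884,224 bytes
⌊250,000,000,000,000 / 968,884,224⌋ = 258,028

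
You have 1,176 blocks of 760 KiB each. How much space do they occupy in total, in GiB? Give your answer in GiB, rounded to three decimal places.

Total = 1,176 × 760 KiB = 893,760 KiB
= 893,760 × 1,024 bytes = 915,210,240 bytes
1 GiB = 1,073,741,824 bytes
915,210,240 / 1,073,741,824 = 0.852 GiB

0.852 GiB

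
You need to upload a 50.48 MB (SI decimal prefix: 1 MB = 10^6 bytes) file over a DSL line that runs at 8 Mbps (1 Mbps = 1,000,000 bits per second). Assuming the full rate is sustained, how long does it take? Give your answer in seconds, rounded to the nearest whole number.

50.48 MB = 50,480,000 bytes = 403,840,000 bits
8 Mbps = 8,000,000 bits/s
time = 403,840,000 / 8,000,000 = 50 s

50 seconds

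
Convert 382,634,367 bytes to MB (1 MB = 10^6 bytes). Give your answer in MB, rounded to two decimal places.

382.63 MB

382,634,367 bytes given.
1 MB = 1,000,000 bytes
382,634,367 / 1,000,000 = 382.63 MB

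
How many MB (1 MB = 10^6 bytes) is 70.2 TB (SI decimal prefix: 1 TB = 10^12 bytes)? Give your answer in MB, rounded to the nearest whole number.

70,200,000 MB

70.2 TB × 1,000,000,000,000 bytes/TB = 70,200,000,000,000 bytes
1 MB = 1,000,000 bytes
70,200,000,000,000 / 1,000,000 = 70,200,000 MB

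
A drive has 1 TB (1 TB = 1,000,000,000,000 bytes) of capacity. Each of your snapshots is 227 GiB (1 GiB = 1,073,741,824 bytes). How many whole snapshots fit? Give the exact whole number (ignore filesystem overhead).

Capacity: 1 TB = 1,000,000,000,000 bytes
Per item: 227 GiB = 243,739,394,048 bytes
⌊1,000,000,000,000 / 243,739,394,048⌋ = 4

4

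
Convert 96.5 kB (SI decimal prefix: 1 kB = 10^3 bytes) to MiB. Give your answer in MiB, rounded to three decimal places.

0.092 MiB

96.5 kB = 96.5 × 10^3 bytes = 96,500 bytes
1 MiB = 1,048,576 bytes
96,500 / 1,048,576 = 0.092 MiB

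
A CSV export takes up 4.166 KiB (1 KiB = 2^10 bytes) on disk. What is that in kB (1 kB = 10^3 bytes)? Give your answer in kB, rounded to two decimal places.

4.166 KiB = 4.166 × 2^10 bytes = 4,265.984 bytes
1 kB = 1,000 bytes
4,265.984 / 1,000 = 4.27 kB

4.27 kB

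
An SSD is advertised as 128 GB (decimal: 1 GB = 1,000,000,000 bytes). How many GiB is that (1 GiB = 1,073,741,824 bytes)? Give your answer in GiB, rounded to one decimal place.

119.2 GiB

128 GB = 128 × 10^9 bytes = 128,000,000,000 bytes
1 GiB = 2^30 bytes = 1,073,741,824 bytes
128,000,000,000 / 1,073,741,824 = 119.2 GiB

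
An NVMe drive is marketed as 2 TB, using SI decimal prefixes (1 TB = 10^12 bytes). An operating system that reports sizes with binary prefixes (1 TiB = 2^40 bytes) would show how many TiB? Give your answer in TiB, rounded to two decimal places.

1.82 TiB

2 TB × 1,000,000,000,000 bytes/TB = 2,000,000,000,000 bytes
1 TiB = 1,099,511,627,776 bytes
2,000,000,000,000 / 1,099,511,627,776 = 1.82 TiB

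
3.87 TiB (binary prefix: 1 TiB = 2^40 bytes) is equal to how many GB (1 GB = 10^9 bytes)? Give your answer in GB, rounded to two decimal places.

4,255.11 GB

3.87 TiB = 3.87 × 2^40 bytes = 4,255,109,999,493.12 bytes
1 GB = 1,000,000,000 bytes
4,255,109,999,493.12 / 1,000,000,000 = 4,255.11 GB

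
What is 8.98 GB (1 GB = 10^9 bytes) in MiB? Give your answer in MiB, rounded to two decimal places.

8,564.00 MiB

8.98 GB × 1,000,000,000 bytes/GB = 8,980,000,000 bytes
1 MiB = 1,048,576 bytes
8,980,000,000 / 1,048,576 = 8,564.00 MiB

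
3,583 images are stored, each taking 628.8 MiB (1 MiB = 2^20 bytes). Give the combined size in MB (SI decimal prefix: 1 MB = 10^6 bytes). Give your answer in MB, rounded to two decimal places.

Total = 3,583 × 628.8 MiB = 2252990.4 MiB
= 2252990.4 × 1,048,576 bytes = 2,362,431,661,670.4 bytes
1 MB = 1,000,000 bytes
2,362,431,661,670.4 / 1,000,000 = 2,362,431.66 MB

2,362,431.66 MB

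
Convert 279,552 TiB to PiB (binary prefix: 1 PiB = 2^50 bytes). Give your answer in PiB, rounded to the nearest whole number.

279,552 TiB × 1,099,511,627,776 bytes/TiB = 307,370,674,568,036,352 bytes
1 PiB = 2^50 bytes = 1,125,899,906,842,624 bytes
307,370,674,568,036,352 / 1,125,899,906,842,624 = 273 PiB

273 PiB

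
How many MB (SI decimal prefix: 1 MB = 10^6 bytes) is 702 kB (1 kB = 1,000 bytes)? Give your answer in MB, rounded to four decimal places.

702 kB = 702 × 10^3 bytes = 702,000 bytes
1 MB = 10^6 bytes = 1,000,000 bytes
702,000 / 1,000,000 = 0.7020 MB

0.7020 MB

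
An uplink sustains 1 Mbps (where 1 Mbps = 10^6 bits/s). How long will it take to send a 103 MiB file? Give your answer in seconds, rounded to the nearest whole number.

864 seconds

103 MiB = 108,003,328 bytes = 864,026,624 bits
1 Mbps = 1,000,000 bits/s
time = 864,026,624 / 1,000,000 = 864 s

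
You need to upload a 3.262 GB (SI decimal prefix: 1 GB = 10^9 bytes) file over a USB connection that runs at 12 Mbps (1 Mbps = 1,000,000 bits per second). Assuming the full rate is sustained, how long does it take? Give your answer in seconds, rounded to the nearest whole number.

3.262 GB = 3,262,000,000 bytes = 26,096,000,000 bits
12 Mbps = 12,000,000 bits/s
time = 26,096,000,000 / 12,000,000 = 2,175 s

2,175 seconds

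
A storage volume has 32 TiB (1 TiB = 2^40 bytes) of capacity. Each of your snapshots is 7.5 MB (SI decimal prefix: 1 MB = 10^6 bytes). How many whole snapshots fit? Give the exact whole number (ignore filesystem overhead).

Capacity: 32 TiB = 35,184,372,088,832 bytes
Per item: 7.5 MB = 7,500,000 bytes
⌊35,184,372,088,832 / 7,500,000⌋ = 4,691,249

4,691,249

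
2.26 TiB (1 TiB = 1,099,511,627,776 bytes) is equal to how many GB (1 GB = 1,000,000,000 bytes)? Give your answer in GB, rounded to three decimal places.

2.26 TiB = 2.26 × 2^40 bytes = 2,484,896,278,773.76 bytes
1 GB = 10^9 bytes = 1,000,000,000 bytes
2,484,896,278,773.76 / 1,000,000,000 = 2,484.896 GB

2,484.896 GB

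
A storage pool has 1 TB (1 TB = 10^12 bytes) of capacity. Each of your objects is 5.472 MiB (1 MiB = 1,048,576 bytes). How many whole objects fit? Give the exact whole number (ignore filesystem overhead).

Capacity: 1 TB = 1,000,000,000,000 bytes
Per item: 5.472 MiB = 5,737,807.872 bytes
⌊1,000,000,000,000 / 5,737,807.872⌋ = 174,282

174,282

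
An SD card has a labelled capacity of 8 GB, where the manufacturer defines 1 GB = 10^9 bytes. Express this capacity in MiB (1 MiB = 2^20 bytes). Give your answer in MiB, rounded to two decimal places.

7,629.39 MiB

8 GB × 1,000,000,000 bytes/GB = 8,000,000,000 bytes
1 MiB = 2^20 bytes = 1,048,576 bytes
8,000,000,000 / 1,048,576 = 7,629.39 MiB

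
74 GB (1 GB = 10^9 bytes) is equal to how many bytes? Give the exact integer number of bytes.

74 × 1,000,000,000 = 74,000,000,000 bytes  (1 GB = 10^9 bytes)

74,000,000,000 bytes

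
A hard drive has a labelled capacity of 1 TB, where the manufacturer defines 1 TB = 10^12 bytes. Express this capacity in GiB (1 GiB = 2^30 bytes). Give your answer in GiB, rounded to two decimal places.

931.32 GiB

1 TB = 1 × 10^12 bytes = 1,000,000,000,000 bytes
1 GiB = 1,073,741,824 bytes
1,000,000,000,000 / 1,073,741,824 = 931.32 GiB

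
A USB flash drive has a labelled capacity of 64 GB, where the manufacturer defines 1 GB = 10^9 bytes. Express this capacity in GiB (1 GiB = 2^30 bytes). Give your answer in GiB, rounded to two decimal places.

64 GB = 64 × 10^9 bytes = 64,000,000,000 bytes
1 GiB = 1,073,741,824 bytes
64,000,000,000 / 1,073,741,824 = 59.60 GiB

59.60 GiB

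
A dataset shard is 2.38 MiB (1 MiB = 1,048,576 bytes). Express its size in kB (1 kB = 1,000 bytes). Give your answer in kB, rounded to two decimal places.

2,495.61 kB

2.38 MiB × 1,048,576 bytes/MiB = 2,495,610.88 bytes
1 kB = 1,000 bytes
2,495,610.88 / 1,000 = 2,495.61 kB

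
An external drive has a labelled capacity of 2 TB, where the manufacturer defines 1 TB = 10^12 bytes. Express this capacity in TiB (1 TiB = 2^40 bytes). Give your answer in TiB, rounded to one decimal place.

2 TB = 2 × 10^12 bytes = 2,000,000,000,000 bytes
1 TiB = 2^40 bytes = 1,099,511,627,776 bytes
2,000,000,000,000 / 1,099,511,627,776 = 1.8 TiB

1.8 TiB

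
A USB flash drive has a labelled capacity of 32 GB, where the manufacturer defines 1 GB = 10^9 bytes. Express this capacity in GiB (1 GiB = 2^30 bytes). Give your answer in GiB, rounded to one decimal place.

32 GB × 1,000,000,000 bytes/GB = 32,000,000,000 bytes
1 GiB = 1,073,741,824 bytes
32,000,000,000 / 1,073,741,824 = 29.8 GiB

29.8 GiB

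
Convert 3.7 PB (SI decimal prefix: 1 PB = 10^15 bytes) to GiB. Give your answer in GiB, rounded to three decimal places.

3.7 PB = 3.7 × 10^15 bytes = 3,700,000,000,000,000 bytes
1 GiB = 1,073,741,824 bytes
3,700,000,000,000,000 / 1,073,741,824 = 3,445,893.526 GiB

3,445,893.526 GiB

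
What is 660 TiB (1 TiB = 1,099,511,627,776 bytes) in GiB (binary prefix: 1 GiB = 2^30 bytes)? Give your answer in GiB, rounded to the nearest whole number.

675,840 GiB

660 TiB × 1,099,511,627,776 bytes/TiB = 725,677,674,332,160 bytes
1 GiB = 2^30 bytes = 1,073,741,824 bytes
725,677,674,332,160 / 1,073,741,824 = 675,840 GiB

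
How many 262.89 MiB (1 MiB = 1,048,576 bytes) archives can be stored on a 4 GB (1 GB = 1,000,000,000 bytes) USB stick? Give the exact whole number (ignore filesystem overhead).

Capacity: 4 GB = 4,000,000,000 bytes
Per item: 262.89 MiB = 275,660,144.64 bytes
⌊4,000,000,000 / 275,660,144.64⌋ = 14

14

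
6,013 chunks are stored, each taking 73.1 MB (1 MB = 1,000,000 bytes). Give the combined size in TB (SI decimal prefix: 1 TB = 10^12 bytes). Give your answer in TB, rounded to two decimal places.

0.44 TB

Total = 6,013 × 73.1 MB = 439550.3 MB
= 439550.3 × 1,000,000 bytes = 439,550,300,000 bytes
1 TB = 1,000,000,000,000 bytes
439,550,300,000 / 1,000,000,000,000 = 0.44 TB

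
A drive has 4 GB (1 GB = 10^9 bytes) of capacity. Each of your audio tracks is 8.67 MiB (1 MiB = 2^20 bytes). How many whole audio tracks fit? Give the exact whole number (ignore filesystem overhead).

Capacity: 4 GB = 4,000,000,000 bytes
Per item: 8.67 MiB = 9,091,153.92 bytes
⌊4,000,000,000 / 9,091,153.92⌋ = 439

439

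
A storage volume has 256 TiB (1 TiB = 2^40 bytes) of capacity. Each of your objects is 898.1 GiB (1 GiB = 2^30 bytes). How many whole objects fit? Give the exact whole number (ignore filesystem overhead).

Capacity: 256 TiB = 281,474,976,710,656 bytes
Per item: 898.1 GiB = 964,327,532,134.4 bytes
⌊281,474,976,710,656 / 964,327,532,134.4⌋ = 291

291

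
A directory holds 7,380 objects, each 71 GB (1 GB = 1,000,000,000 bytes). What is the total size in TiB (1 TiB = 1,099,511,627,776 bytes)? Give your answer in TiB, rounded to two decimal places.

Total = 7,380 × 71 GB = 523,980 GB
= 523,980 × 1,000,000,000 bytes = 523,980,000,000,000 bytes
1 TiB = 1,099,511,627,776 bytes
523,980,000,000,000 / 1,099,511,627,776 = 476.56 TiB

476.56 TiB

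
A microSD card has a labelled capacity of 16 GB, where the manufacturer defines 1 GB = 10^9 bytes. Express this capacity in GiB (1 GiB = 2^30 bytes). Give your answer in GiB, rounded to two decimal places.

16 GB = 16 × 10^9 bytes = 16,000,000,000 bytes
1 GiB = 2^30 bytes = 1,073,741,824 bytes
16,000,000,000 / 1,073,741,824 = 14.90 GiB

14.90 GiB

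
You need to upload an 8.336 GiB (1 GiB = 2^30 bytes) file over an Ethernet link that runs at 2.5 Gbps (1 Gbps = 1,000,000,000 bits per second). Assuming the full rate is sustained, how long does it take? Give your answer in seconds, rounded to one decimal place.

28.6 seconds

8.336 GiB = 8,950,711,844.864 bytes = 71,605,694,758.912 bits
2.5 Gbps = 2,500,000,000 bits/s
time = 71,605,694,758.912 / 2,500,000,000 = 28.6 s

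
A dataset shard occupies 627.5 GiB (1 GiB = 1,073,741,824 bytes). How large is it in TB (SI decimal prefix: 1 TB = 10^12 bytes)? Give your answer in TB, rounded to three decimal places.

627.5 GiB = 627.5 × 2^30 bytes = 673,772,994,560 bytes
1 TB = 1,000,000,000,000 bytes
673,772,994,560 / 1,000,000,000,000 = 0.674 TB

0.674 TB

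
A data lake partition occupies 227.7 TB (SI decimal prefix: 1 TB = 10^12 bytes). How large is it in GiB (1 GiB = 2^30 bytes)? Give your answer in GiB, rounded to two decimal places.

227.7 TB × 1,000,000,000,000 bytes/TB = 227,700,000,000,000 bytes
1 GiB = 2^30 bytes = 1,073,741,824 bytes
227,700,000,000,000 / 1,073,741,824 = 212,062.15 GiB

212,062.15 GiB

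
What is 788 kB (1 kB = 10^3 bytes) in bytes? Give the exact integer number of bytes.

788 × 1,000 = 788,000 bytes

788,000 bytes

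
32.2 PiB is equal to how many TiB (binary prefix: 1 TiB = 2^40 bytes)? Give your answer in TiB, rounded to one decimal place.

32,972.8 TiB

32.2 PiB × 1,125,899,906,842,624 bytes/PiB = 36,253,977,000,332,492.8 bytes
1 TiB = 1,099,511,627,776 bytes
36,253,977,000,332,492.8 / 1,099,511,627,776 = 32,972.8 TiB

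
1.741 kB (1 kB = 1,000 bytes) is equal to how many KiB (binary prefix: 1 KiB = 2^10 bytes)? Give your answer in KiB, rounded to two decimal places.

1.741 kB = 1.741 × 10^3 bytes = 1,741 bytes
1 KiB = 2^10 bytes = 1,024 bytes
1,741 / 1,024 = 1.70 KiB

1.70 KiB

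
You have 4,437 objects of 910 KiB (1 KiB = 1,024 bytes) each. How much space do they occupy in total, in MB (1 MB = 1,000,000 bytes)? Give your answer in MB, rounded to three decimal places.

Total = 4,437 × 910 KiB = 4,037,670 KiB
= 4,037,670 × 1,024 bytes = 4,134,574,080 bytes
1 MB = 1,000,000 bytes
4,134,574,080 / 1,000,000 = 4,134.574 MB

4,134.574 MB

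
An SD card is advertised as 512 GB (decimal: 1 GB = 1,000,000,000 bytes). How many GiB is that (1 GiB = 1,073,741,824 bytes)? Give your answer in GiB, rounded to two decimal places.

476.84 GiB

512 GB = 512 × 10^9 bytes = 512,000,000,000 bytes
1 GiB = 2^30 bytes = 1,073,741,824 bytes
512,000,000,000 / 1,073,741,824 = 476.84 GiB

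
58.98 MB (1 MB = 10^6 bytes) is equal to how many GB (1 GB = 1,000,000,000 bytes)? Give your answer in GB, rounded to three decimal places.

0.059 GB

58.98 MB × 1,000,000 bytes/MB = 58,980,000 bytes
1 GB = 10^9 bytes = 1,000,000,000 bytes
58,980,000 / 1,000,000,000 = 0.059 GB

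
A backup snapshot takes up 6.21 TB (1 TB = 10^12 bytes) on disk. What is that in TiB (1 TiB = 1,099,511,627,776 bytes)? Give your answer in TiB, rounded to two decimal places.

5.65 TiB

6.21 TB × 1,000,000,000,000 bytes/TB = 6,210,000,000,000 bytes
1 TiB = 2^40 bytes = 1,099,511,627,776 bytes
6,210,000,000,000 / 1,099,511,627,776 = 5.65 TiB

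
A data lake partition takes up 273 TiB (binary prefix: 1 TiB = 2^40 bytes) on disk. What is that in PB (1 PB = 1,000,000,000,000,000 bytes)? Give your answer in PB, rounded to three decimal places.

273 TiB = 273 × 2^40 bytes = 300,166,674,382,848 bytes
1 PB = 1,000,000,000,000,000 bytes
300,166,674,382,848 / 1,000,000,000,000,000 = 0.300 PB

0.300 PB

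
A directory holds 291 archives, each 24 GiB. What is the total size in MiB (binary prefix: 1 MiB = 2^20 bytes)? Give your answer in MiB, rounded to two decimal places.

7,151,616.00 MiB

Total = 291 × 24 GiB = 6984 GiB
= 6984 × 1,073,741,824 bytes = 7,499,012,898,816 bytes
1 MiB = 1,048,576 bytes
7,499,012,898,816 / 1,048,576 = 7,151,616.00 MiB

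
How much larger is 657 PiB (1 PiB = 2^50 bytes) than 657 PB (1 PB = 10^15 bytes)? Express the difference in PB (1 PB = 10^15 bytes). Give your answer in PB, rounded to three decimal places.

82.716 PB

657 PiB = 657 × 1,125,899,906,842,624 = 739,716,238,795,603,968 bytes
657 PB = 657 × 1,000,000,000,000,000 = 657,000,000,000,000,000 bytes
difference = 82,716,238,795,603,968 bytes
82,716,238,795,603,968 / 1,000,000,000,000,000 = 82.716 PB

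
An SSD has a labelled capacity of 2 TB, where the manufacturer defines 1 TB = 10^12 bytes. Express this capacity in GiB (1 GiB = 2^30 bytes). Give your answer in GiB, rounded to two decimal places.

2 TB = 2 × 10^12 bytes = 2,000,000,000,000 bytes
1 GiB = 1,073,741,824 bytes
2,000,000,000,000 / 1,073,741,824 = 1,862.65 GiB

1,862.65 GiB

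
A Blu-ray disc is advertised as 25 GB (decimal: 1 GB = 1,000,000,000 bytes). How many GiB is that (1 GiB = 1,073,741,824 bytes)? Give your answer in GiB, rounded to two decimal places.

23.28 GiB

25 GB = 25 × 10^9 bytes = 25,000,000,000 bytes
1 GiB = 2^30 bytes = 1,073,741,824 bytes
25,000,000,000 / 1,073,741,824 = 23.28 GiB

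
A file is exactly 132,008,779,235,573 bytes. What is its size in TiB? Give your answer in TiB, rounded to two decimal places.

120.06 TiB

132,008,779,235,573 bytes given.
1 TiB = 2^40 bytes = 1,099,511,627,776 bytes
132,008,779,235,573 / 1,099,511,627,776 = 120.06 TiB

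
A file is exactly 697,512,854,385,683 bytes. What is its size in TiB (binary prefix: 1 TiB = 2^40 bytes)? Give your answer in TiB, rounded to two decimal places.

697,512,854,385,683 bytes given.
1 TiB = 1,099,511,627,776 bytes
697,512,854,385,683 / 1,099,511,627,776 = 634.38 TiB

634.38 TiB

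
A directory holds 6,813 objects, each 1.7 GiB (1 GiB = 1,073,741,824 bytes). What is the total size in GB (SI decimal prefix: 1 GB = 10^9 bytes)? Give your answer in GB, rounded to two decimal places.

12,436.19 GB

Total = 6,813 × 1.7 GiB = 11582.1 GiB
= 11582.1 × 1,073,741,824 bytes = 12,436,185,179,750.4 bytes
1 GB = 1,000,000,000 bytes
12,436,185,179,750.4 / 1,000,000,000 = 12,436.19 GB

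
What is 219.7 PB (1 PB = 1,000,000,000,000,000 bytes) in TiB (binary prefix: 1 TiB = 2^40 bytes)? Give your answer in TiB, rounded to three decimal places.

199,815.986 TiB

219.7 PB = 219.7 × 10^15 bytes = 219,700,000,000,000,000 bytes
1 TiB = 2^40 bytes = 1,099,511,627,776 bytes
219,700,000,000,000,000 / 1,099,511,627,776 = 199,815.986 TiB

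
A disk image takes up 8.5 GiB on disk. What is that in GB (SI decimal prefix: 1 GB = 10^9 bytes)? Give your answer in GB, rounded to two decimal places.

8.5 GiB = 8.5 × 2^30 bytes = 9,126,805,504 bytes
1 GB = 1,000,000,000 bytes
9,126,805,504 / 1,000,000,000 = 9.13 GB

9.13 GB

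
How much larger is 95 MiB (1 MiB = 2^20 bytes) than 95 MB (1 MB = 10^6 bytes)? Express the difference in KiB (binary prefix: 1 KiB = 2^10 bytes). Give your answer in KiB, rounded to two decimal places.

4,506.56 KiB

95 MiB = 95 × 1,048,576 = 99,614,720 bytes
95 MB = 95 × 1,000,000 = 95,000,000 bytes
difference = 4,614,720 bytes
4,614,720 / 1,024 = 4,506.56 KiB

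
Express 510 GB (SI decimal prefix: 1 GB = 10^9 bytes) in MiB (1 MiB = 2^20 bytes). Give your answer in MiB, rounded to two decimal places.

486,373.90 MiB

510 GB = 510 × 10^9 bytes = 510,000,000,000 bytes
1 MiB = 2^20 bytes = 1,048,576 bytes
510,000,000,000 / 1,048,576 = 486,373.90 MiB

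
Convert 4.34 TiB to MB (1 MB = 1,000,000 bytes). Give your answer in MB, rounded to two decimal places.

4,771,880.46 MB

4.34 TiB × 1,099,511,627,776 bytes/TiB = 4,771,880,464,547.84 bytes
1 MB = 1,000,000 bytes
4,771,880,464,547.84 / 1,000,000 = 4,771,880.46 MB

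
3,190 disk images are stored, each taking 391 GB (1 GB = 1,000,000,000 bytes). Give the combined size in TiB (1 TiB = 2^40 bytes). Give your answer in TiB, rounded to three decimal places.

1,134.404 TiB

Total = 3,190 × 391 GB = 1,247,290 GB
= 1,247,290 × 1,000,000,000 bytes = 1,247,290,000,000,000 bytes
1 TiB = 1,099,511,627,776 bytes
1,247,290,000,000,000 / 1,099,511,627,776 = 1,134.404 TiB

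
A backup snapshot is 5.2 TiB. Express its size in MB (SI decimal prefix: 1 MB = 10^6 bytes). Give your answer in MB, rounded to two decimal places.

5.2 TiB = 5.2 × 2^40 bytes = 5,717,460,464,435.2 bytes
1 MB = 10^6 bytes = 1,000,000 bytes
5,717,460,464,435.2 / 1,000,000 = 5,717,460.46 MB

5,717,460.46 MB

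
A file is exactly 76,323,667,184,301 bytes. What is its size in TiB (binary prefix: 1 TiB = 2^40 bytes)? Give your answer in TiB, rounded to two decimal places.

76,323,667,184,301 bytes given.
1 TiB = 2^40 bytes = 1,099,511,627,776 bytes
76,323,667,184,301 / 1,099,511,627,776 = 69.42 TiB

69.42 TiB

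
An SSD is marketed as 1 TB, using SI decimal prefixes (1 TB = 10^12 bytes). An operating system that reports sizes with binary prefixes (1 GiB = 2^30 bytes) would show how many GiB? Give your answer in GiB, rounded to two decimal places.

1 TB = 1 × 10^12 bytes = 1,000,000,000,000 bytes
1 GiB = 2^30 bytes = 1,073,741,824 bytes
1,000,000,000,000 / 1,073,741,824 = 931.32 GiB

931.32 GiB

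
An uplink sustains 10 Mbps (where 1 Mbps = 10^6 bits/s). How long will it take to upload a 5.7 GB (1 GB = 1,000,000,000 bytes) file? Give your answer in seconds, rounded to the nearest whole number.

4,560 seconds

5.7 GB = 5,700,000,000 bytes = 45,600,000,000 bits
10 Mbps = 10,000,000 bits/s
time = 45,600,000,000 / 10,000,000 = 4,560 s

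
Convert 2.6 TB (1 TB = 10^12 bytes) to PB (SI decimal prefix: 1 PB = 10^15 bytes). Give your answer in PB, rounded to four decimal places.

2.6 TB × 1,000,000,000,000 bytes/TB = 2,600,000,000,000 bytes
1 PB = 1,000,000,000,000,000 bytes
2,600,000,000,000 / 1,000,000,000,000,000 = 0.0026 PB

0.0026 PB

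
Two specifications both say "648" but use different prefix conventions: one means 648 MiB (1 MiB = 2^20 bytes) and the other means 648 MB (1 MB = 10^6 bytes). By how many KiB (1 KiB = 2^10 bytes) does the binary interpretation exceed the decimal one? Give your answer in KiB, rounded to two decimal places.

648 MiB = 648 × 1,048,576 = 679,477,248 bytes
648 MB = 648 × 1,000,000 = 648,000,000 bytes
difference = 31,477,248 bytes
31,477,248 / 1,024 = 30,739.50 KiB

30,739.50 KiB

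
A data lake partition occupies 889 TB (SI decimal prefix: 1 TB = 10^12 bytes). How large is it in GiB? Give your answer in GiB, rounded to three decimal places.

827,945.769 GiB

889 TB = 889 × 10^12 bytes = 889,000,000,000,000 bytes
1 GiB = 2^30 bytes = 1,073,741,824 bytes
889,000,000,000,000 / 1,073,741,824 = 827,945.769 GiB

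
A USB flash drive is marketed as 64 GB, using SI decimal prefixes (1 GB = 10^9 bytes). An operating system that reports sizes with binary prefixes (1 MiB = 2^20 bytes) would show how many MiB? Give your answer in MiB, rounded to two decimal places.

64 GB = 64 × 10^9 bytes = 64,000,000,000 bytes
1 MiB = 1,048,576 bytes
64,000,000,000 / 1,048,576 = 61,035.16 MiB

61,035.16 MiB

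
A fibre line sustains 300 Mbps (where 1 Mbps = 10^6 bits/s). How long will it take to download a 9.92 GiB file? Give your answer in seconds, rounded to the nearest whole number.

284 seconds

9.92 GiB = 10,651,518,894.08 bytes = 85,212,151,152.64 bits
300 Mbps = 300,000,000 bits/s
time = 85,212,151,152.64 / 300,000,000 = 284 s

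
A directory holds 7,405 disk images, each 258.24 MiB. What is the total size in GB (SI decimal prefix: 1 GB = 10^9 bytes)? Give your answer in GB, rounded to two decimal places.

Total = 7,405 × 258.24 MiB = 1912267.2 MiB
= 1912267.2 × 1,048,576 bytes = 2,005,157,491,507.2 bytes
1 GB = 1,000,000,000 bytes
2,005,157,491,507.2 / 1,000,000,000 = 2,005.16 GB

2,005.16 GB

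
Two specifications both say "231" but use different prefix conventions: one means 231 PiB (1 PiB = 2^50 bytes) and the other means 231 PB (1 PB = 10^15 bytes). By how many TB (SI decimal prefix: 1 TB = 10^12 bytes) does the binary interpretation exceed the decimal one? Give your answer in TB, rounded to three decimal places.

231 PiB = 231 × 1,125,899,906,842,624 = 260,082,878,480,646,144 bytes
231 PB = 231 × 1,000,000,000,000,000 = 231,000,000,000,000,000 bytes
difference = 29,082,878,480,646,144 bytes
29,082,878,480,646,144 / 1,000,000,000,000 = 29,082.878 TB

29,082.878 TB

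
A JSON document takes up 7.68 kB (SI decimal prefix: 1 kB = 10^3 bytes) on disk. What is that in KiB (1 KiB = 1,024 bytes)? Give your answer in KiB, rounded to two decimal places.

7.68 kB = 7.68 × 10^3 bytes = 7,680 bytes
1 KiB = 2^10 bytes = 1,024 bytes
7,680 / 1,024 = 7.50 KiB

7.50 KiB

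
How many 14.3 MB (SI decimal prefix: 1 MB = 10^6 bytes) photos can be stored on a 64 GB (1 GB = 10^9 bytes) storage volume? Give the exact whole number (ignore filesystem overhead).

4,475

Capacity: 64 GB = 64,000,000,000 bytes
Per item: 14.3 MB = 14,300,000 bytes
⌊64,000,000,000 / 14,300,000⌋ = 4,475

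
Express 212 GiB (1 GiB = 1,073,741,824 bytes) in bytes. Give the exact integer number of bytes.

212 × 1,073,741,824 = 227,633,266,688 bytes  (1 GiB = 2^30 bytes)

227,633,266,688 bytes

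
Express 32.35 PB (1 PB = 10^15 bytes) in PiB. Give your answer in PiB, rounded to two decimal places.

32.35 PB = 32.35 × 10^15 bytes = 32,350,000,000,000,000 bytes
1 PiB = 1,125,899,906,842,624 bytes
32,350,000,000,000,000 / 1,125,899,906,842,624 = 28.73 PiB

28.73 PiB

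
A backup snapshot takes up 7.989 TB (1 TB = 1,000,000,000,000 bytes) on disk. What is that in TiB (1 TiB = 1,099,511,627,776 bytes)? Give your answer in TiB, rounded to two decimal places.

7.27 TiB

7.989 TB = 7.989 × 10^12 bytes = 7,989,000,000,000 bytes
1 TiB = 2^40 bytes = 1,099,511,627,776 bytes
7,989,000,000,000 / 1,099,511,627,776 = 7.27 TiB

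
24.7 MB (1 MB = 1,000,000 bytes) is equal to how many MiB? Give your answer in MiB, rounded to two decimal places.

23.56 MiB

24.7 MB × 1,000,000 bytes/MB = 24,700,000 bytes
1 MiB = 2^20 bytes = 1,048,576 bytes
24,700,000 / 1,048,576 = 23.56 MiB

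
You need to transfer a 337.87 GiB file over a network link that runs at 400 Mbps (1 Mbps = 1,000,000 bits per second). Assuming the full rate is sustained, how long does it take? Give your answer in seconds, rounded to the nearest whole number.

7,256 seconds

337.87 GiB = 362,785,150,074.88 bytes = 2,902,281,200,599.04 bits
400 Mbps = 400,000,000 bits/s
time = 2,902,281,200,599.04 / 400,000,000 = 7,256 s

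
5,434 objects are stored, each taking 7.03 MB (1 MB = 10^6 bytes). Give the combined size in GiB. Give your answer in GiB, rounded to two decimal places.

Total = 5,434 × 7.03 MB = 38201.02 MB
= 38201.02 × 1,000,000 bytes = 38,201,020,000 bytes
1 GiB = 1,073,741,824 bytes
38,201,020,000 / 1,073,741,824 = 35.58 GiB

35.58 GiB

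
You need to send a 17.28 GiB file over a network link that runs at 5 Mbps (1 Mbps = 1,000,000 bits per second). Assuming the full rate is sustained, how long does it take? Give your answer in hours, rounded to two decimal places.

17.28 GiB = 18,554,258,718.72 bytes = 148,434,069,749.76 bits
5 Mbps = 5,000,000 bits/s
time = 148,434,069,749.76 / 5,000,000 = 29,686.8139 s
29,686.8139 s / 3600 = 8.25 hours

8.25 hours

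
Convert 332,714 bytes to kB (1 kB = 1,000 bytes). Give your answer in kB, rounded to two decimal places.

332.71 kB

332,714 bytes given.
1 kB = 1,000 bytes
332,714 / 1,000 = 332.71 kB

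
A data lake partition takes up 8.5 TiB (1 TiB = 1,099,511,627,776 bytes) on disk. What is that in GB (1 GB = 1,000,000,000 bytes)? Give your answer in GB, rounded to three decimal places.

9,345.849 GB

8.5 TiB × 1,099,511,627,776 bytes/TiB = 9,345,848,836,096 bytes
1 GB = 1,000,000,000 bytes
9,345,848,836,096 / 1,000,000,000 = 9,345.849 GB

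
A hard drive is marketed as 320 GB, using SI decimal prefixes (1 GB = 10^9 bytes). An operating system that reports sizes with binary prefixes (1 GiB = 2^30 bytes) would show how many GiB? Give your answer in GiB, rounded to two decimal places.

320 GB = 320 × 10^9 bytes = 320,000,000,000 bytes
1 GiB = 2^30 bytes = 1,073,741,824 bytes
320,000,000,000 / 1,073,741,824 = 298.02 GiB

298.02 GiB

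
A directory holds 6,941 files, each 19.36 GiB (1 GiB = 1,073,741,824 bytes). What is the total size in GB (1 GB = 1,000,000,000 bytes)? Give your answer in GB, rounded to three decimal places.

Total = 6,941 × 19.36 GiB = 134377.76 GiB
= 134377.76 × 1,073,741,824 bytes = 144,287,021,127,434.24 bytes
1 GB = 1,000,000,000 bytes
144,287,021,127,434.24 / 1,000,000,000 = 144,287.021 GB

144,287.021 GB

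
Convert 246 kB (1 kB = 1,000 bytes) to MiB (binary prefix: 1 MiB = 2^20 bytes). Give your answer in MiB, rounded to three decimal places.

0.235 MiB

246 kB = 246 × 10^3 bytes = 246,000 bytes
1 MiB = 2^20 bytes = 1,048,576 bytes
246,000 / 1,048,576 = 0.235 MiB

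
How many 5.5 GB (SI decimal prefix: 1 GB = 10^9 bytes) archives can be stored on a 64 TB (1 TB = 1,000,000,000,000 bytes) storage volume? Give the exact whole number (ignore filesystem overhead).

11,636

Capacity: 64 TB = 64,000,000,000,000 bytes
Per item: 5.5 GB = 5,500,000,000 bytes
⌊64,000,000,000,000 / 5,500,000,000⌋ = 11,636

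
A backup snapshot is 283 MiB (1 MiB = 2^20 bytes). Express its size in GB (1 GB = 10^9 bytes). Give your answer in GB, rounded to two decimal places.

0.30 GB

283 MiB × 1,048,576 bytes/MiB = 296,747,008 bytes
1 GB = 1,000,000,000 bytes
296,747,008 / 1,000,000,000 = 0.30 GB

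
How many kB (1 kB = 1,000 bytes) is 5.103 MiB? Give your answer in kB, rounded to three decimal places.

5.103 MiB = 5.103 × 2^20 bytes = 5,350,883.328 bytes
1 kB = 10^3 bytes = 1,000 bytes
5,350,883.328 / 1,000 = 5,350.883 kB

5,350.883 kB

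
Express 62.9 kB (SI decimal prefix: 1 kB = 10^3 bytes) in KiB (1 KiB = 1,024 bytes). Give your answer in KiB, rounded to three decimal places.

62.9 kB × 1,000 bytes/kB = 62,900 bytes
1 KiB = 2^10 bytes = 1,024 bytes
62,900 / 1,024 = 61.426 KiB

61.426 KiB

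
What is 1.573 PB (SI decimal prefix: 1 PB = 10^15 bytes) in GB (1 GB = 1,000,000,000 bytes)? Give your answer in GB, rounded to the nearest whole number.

1.573 PB = 1.573 × 10^15 bytes = 1,573,000,000,000,000 bytes
1 GB = 10^9 bytes = 1,000,000,000 bytes
1,573,000,000,000,000 / 1,000,000,000 = 1,573,000 GB

1,573,000 GB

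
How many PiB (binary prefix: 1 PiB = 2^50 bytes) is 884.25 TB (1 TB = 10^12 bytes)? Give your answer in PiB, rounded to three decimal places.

884.25 TB = 884.25 × 10^12 bytes = 884,250,000,000,000 bytes
1 PiB = 2^50 bytes = 1,125,899,906,842,624 bytes
884,250,000,000,000 / 1,125,899,906,842,624 = 0.785 PiB

0.785 PiB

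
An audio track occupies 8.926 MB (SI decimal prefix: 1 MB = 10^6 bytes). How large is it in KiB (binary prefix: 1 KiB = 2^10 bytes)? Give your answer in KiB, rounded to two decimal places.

8,716.80 KiB

8.926 MB = 8.926 × 10^6 bytes = 8,926,000 bytes
1 KiB = 2^10 bytes = 1,024 bytes
8,926,000 / 1,024 = 8,716.80 KiB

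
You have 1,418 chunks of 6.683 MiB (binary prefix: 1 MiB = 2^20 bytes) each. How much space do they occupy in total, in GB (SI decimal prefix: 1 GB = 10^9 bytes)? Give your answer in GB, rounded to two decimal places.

Total = 1,418 × 6.683 MiB = 9476.494 MiB
= 9476.494 × 1,048,576 bytes = 9,936,824,172.544 bytes
1 GB = 1,000,000,000 bytes
9,936,824,172.544 / 1,000,000,000 = 9.94 GB

9.94 GB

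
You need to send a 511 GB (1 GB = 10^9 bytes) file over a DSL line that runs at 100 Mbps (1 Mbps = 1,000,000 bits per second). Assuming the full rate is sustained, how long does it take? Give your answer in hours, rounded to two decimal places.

511 GB = 511,000,000,000 bytes = 4,088,000,000,000 bits
100 Mbps = 100,000,000 bits/s
time = 4,088,000,000,000 / 100,000,000 = 40,880.0000 s
40,880.0000 s / 3600 = 11.36 hours

11.36 hours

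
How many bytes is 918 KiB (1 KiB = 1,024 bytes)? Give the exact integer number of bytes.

940,032 bytes

918 × 1,024 = 940,032 bytes  (1 KiB = 2^10 bytes)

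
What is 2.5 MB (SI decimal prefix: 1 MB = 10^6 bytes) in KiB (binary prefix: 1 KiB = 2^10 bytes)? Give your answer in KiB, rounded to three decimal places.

2.5 MB = 2.5 × 10^6 bytes = 2,500,000 bytes
1 KiB = 1,024 bytes
2,500,000 / 1,024 = 2,441.406 KiB

2,441.406 KiB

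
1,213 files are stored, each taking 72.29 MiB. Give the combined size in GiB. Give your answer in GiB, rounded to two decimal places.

85.63 GiB

Total = 1,213 × 72.29 MiB = 87687.77 MiB
= 87687.77 × 1,048,576 bytes = 91,947,291,115.52 bytes
1 GiB = 1,073,741,824 bytes
91,947,291,115.52 / 1,073,741,824 = 85.63 GiB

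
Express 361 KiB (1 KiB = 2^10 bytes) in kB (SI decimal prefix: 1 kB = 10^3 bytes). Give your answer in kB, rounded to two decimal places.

369.66 kB

361 KiB × 1,024 bytes/KiB = 369,664 bytes
1 kB = 10^3 bytes = 1,000 bytes
369,664 / 1,000 = 369.66 kB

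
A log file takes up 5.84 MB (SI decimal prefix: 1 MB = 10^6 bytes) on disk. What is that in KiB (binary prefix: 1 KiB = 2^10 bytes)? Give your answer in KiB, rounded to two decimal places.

5,703.13 KiB

5.84 MB = 5.84 × 10^6 bytes = 5,840,000 bytes
1 KiB = 2^10 bytes = 1,024 bytes
5,840,000 / 1,024 = 5,703.13 KiB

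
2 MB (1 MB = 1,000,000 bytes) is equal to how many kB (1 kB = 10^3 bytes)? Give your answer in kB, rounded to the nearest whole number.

2,000 kB

2 MB × 1,000,000 bytes/MB = 2,000,000 bytes
1 kB = 1,000 bytes
2,000,000 / 1,000 = 2,000 kB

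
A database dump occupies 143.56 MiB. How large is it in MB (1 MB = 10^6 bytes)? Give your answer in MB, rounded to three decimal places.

150.534 MB

143.56 MiB = 143.56 × 2^20 bytes = 150,533,570.56 bytes
1 MB = 1,000,000 bytes
150,533,570.56 / 1,000,000 = 150.534 MB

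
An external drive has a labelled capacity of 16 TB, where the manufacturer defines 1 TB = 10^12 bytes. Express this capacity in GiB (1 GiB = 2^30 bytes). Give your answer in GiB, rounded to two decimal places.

14,901.16 GiB

16 TB × 1,000,000,000,000 bytes/TB = 16,000,000,000,000 bytes
1 GiB = 2^30 bytes = 1,073,741,824 bytes
16,000,000,000,000 / 1,073,741,824 = 14,901.16 GiB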